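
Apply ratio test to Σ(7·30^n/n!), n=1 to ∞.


aₙ = 7·30^n/n!
a_{n+1}/aₙ = 30^(n+1)/(n+1)! × n!/30^n  (constant 7 cancels)
= 30/(n+1)
L = lim(n→∞) 30/(n+1) = 0
L < 1 → series CONVERGES

Converges (ratio test: L = 0 < 1)


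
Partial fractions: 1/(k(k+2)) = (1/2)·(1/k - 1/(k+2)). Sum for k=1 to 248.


1/(k(k+2)) = (1/2)·(1/k - 1/(k+2)) (partial fractions)
Telescoping: Σ = (1/2)·(1 + 1/2 - 1/249 - 1/250) = 23219/31125

Sum = 23219/31125


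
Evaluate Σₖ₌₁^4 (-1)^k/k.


S = -1 + 1/2 - 1/3 + 1/4
= -0.5833
(Full series converges to -ln(2) ≈ -0.6931)

S_4 = -0.5833


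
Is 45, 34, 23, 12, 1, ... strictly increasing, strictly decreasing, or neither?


Differences: -11, -11, -11, -11
All differences < 0 → strictly DECREASING

Monotonically decreasing


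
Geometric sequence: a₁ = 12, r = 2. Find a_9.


aₙ = a₁·r^(n-1)
= 12×2^8
= 12×256
= 3072

a_9 = 3072


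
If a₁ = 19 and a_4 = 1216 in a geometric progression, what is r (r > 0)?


r^(n-1) = aₙ/a₁
r^3 = 1216/19 = 64
r = 64^(1/3)
= 4

r = 4


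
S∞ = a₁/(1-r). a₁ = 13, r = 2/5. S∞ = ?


S∞ = a₁/(1-r) = 13/(1 - 2/5)
= 13/(3/5)
= 65/3

S∞ = 65/3


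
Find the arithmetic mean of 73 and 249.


AM = (73 + 249)/2 = 322/2 = 161

AM = 161


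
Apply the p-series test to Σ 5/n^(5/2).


p-series test: Σ c/n^p converges if p > 1, diverges if p ≤ 1 (constant c > 0 doesn't affect convergence).
p = 5/2
5/2 > 1 → CONVERGES

Converges (p = 5/2 > 1)


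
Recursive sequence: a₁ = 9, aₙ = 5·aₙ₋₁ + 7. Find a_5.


Computing step by step:
a_1 = 9
a_2 = 52
a_3 = 267
a_4 = 1342
a_5 = 6717


a_5 = 6717


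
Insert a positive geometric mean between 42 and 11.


GM = √(42×11) = √462 = 21.4942

GM = 21.4942


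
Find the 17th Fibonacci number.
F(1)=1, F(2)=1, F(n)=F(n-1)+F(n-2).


Fibonacci sequence: 1, 1, 2, 3, 5, 8, 13, 21, 34, 55, 89, ...
F(17) = 1597

F(17) = 1597


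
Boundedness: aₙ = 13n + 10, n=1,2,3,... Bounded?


aₙ = 13n + 10 → as n→∞, aₙ→∞
No finite upper bound exists
The sequence is UNBOUNDED

Unbounded (aₙ → ∞ as n → ∞)


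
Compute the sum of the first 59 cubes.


n(n+1)/2 = 59×60/2 = 1770
Σk³ = 1770² = 3132900

Σk³ = 3132900


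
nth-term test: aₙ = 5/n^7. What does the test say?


lim(n→∞) 5/n^7 = 0
lim aₙ = 0 → nth-term test is INCONCLUSIVE
(Need other tests; this is actually a convergent p-series with p=7 > 1)

Inconclusive (lim aₙ = 0; need another test)


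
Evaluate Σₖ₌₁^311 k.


n(n+1)/2 = 311×312/2 = 97032/2 = 48516

Σk = 48516


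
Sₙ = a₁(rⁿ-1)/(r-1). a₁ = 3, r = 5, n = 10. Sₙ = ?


Sₙ = 3×(5^10 - 1)/(5 - 1)
= 3×(9765625 - 1)/4
= 3×9765624/4
= 7324218

S_10 = 7324218


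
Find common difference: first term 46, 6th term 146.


d = (aₙ - a₁)/(n-1)
= (146 - 46)/(6-1)
= 100/5 = 20

d = 20


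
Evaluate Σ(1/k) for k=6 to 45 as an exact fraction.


Σₖ₌6^45 1/k = 1/6 + 1/7 + 1/8 + ... + 1/45
= 2841505942647531667/1345655451257488800
≈ 2.1116

Sum = 2841505942647531667/1345655451257488800 ≈ 2.1116


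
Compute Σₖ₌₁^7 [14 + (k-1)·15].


aₙ = 14 + (7-1)×15 = 104
Sₙ = n(a₁+aₙ)/2 = 7×(14+104)/2
= 7×118/2 = 413

S_7 = 413


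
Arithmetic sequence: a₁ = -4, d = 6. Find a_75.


aₙ = a₁ + (n-1)d
= -4 + (75-1)×6
= -4 + 444
= 440

a_75 = 440


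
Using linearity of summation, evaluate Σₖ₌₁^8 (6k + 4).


Σ(6k+4) = 6·Σk + 4·n
= 6·36 + 4·8
= 216 + 32 = 248

Σ = 248


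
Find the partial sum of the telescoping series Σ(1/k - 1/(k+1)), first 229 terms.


Telescoping: adjacent terms cancel.
= 1/1 - 1/230
= 1 - 1/230 = 229/230

Sum = 229/230


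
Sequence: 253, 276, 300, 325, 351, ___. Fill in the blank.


Pattern: triangular numbers: n(n+1)/2
Terms: 253, 276, 300, 325, 351
Next term = 378

Next term = 378


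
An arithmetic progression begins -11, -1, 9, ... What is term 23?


aₙ = a₁ + (n-1)d
= -11 + (23-1)×10
= -11 + 220
= 209

a_23 = 209


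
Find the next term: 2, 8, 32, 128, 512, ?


Pattern: geometric (r=4)
Terms: 2, 8, 32, 128, 512
Next term = 2048

Next term = 2048


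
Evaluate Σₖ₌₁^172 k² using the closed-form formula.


n = 172
n(n+1)(2n+1)/6 = 172×173×345/6
= 10265820/6 = 1710970

Σk² = 1710970


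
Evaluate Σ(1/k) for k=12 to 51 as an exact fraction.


Σₖ₌12^51 1/k = 1/12 + 1/13 + 1/14 + ... + 1/51
= 4645268866599554270339/3099044504245996706400
≈ 1.4989

Sum = 4645268866599554270339/3099044504245996706400 ≈ 1.4989


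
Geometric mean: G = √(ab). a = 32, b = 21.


GM = √(32×21) = √672 = 25.923

GM = 25.923


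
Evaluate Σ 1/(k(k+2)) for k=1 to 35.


1/(k(k+2)) = (1/2)·(1/k - 1/(k+2)) (partial fractions)
Telescoping: Σ = (1/2)·(1 + 1/2 - 1/36 - 1/37) = 1925/2664

Sum = 1925/2664


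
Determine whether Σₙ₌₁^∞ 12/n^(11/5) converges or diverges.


p-series test: Σ c/n^p converges if p > 1, diverges if p ≤ 1 (constant c > 0 doesn't affect convergence).
p = 11/5
11/5 > 1 → CONVERGES

Converges (p = 11/5 > 1)


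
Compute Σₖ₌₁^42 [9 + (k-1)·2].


aₙ = 9 + (42-1)×2 = 91
Sₙ = n(a₁+aₙ)/2 = 42×(9+91)/2
= 42×100/2 = 2100

S_42 = 2100


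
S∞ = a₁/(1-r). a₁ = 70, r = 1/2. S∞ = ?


S∞ = a₁/(1-r) = 70/(1 - 1/2)
= 70/(1/2)
= 140

S∞ = 140


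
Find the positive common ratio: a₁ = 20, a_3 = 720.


r^(n-1) = aₙ/a₁
r^2 = 720/20 = 36
r = 36^(1/2)
= ±6; taking r > 0 gives r = 6

r = 6


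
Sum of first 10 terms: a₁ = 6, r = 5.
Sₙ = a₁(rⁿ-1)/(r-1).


Sₙ = 6×(5^10 - 1)/(5 - 1)
= 6×(9765625 - 1)/4
= 6×9765624/4
= 14648436

S_10 = 14648436


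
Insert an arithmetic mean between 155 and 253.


AM = (155 + 253)/2 = 408/2 = 204

AM = 204


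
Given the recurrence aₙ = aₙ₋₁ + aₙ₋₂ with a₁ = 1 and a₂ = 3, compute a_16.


Computing iteratively: 1, 3, 4, 7, 11, 18, 29, 47, 76, 123, 199, 322, ...
a_16 = 2207

a_16 = 2207


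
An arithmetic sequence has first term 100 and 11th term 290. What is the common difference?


d = (aₙ - a₁)/(n-1)
= (290 - 100)/(11-1)
= 190/10 = 19

d = 19


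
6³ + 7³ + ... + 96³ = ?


Σₖ₌6^96 k³ = [96·97/2]² − [5·6/2]²
= 21678336 − 225 = 21678111

Σk³ = 21678111


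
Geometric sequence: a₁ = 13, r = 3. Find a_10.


aₙ = a₁·r^(n-1)
= 13×3^9
= 13×19683
= 255879

a_10 = 255879


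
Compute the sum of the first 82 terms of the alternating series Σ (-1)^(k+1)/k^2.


S = 1 - 1/4 + 1/9 - 1/16 + 1/25 - 1/36 + 1/49 - 1/64 ± ...
= 0.8224
(Full series converges to +π²/12 ≈ +0.8225)

S_82 = 0.8224


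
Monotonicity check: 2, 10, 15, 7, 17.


Differences: 8, 5, -8, 10
Difference at position 1 is +8 (> 0) but position 3 is -8 (< 0) — sequence both rises and falls
→ NOT monotonic

Not monotonic


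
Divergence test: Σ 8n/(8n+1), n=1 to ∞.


lim(n→∞) 8n/(8n+1) = 8/8 = 1  (divide numerator and denominator by n)
lim aₙ = 1 ≠ 0 → series DIVERGES

Diverges (lim aₙ = 1 ≠ 0)


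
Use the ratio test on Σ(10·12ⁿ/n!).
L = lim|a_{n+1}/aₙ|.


aₙ = 10·12^n/n!
a_{n+1}/aₙ = 12^(n+1)/(n+1)! × n!/12^n  (constant 10 cancels)
= 12/(n+1)
L = lim(n→∞) 12/(n+1) = 0
L < 1 → series CONVERGES

Converges (ratio test: L = 0 < 1)


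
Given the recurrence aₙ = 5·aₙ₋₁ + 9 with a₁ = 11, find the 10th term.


Computing step by step:
a_1 = 11
a_2 = 64
a_3 = 329
a_4 = 1654
a_5 = 8279
a_6 = 41404
a_7 = 207029
a_8 = 1035154
a_9 = 5175779
a_10 = 25878904


a_10 = 25878904


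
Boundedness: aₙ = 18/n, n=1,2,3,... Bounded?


a₁ = 18, a₂ = 18/2, a₃ = 18/3, ...
0 < aₙ ≤ 18 for all n ≥ 1
Lower bound: 0, Upper bound: 18
The sequence IS bounded

Bounded (0 < aₙ ≤ 18)


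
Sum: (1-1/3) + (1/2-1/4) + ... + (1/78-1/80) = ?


Telescoping with gap 2: two head and two tail terms survive.
= (1 + 1/2) - (1/79 + 1/80)
= 3/2 - 1/79 - 1/80 = 9321/6320

Sum = 9321/6320


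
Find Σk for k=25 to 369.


Σₖ₌25^369 k = Σₖ₌₁^369 k − Σₖ₌₁^24 k
= 369·370/2 − 24·25/2
= 68265 − 300 = 67965

Σk = 67965


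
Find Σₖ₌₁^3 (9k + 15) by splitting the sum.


Σ(9k+15) = 9·Σk + 15·n
= 9·6 + 15·3
= 54 + 45 = 99

Σ = 99


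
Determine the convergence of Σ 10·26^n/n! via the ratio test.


aₙ = 10·26^n/n!
a_{n+1}/aₙ = 26^(n+1)/(n+1)! × n!/26^n  (constant 10 cancels)
= 26/(n+1)
L = lim(n→∞) 26/(n+1) = 0
L < 1 → series CONVERGES

Converges (ratio test: L = 0 < 1)


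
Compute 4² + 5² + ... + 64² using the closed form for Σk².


Σₖ₌4^64 k² = Σₖ₌₁^64 k² − Σₖ₌₁^3 k²
= 64·65·129/6 − 3·4·7/6
= 89440 − 14 = 89426

Σk² = 89426


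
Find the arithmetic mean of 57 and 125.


AM = (57 + 125)/2 = 182/2 = 91

AM = 91


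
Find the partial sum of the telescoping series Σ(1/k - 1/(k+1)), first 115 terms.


Telescoping: adjacent terms cancel.
= 1/1 - 1/116
= 1 - 1/116 = 115/116

Sum = 115/116


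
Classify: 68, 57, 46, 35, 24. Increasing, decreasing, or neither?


Differences: -11, -11, -11, -11
All differences < 0 → strictly DECREASING

Monotonically decreasing


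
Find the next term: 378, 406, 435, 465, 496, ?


Pattern: triangular numbers: n(n+1)/2
Terms: 378, 406, 435, 465, 496
Next term = 528

Next term = 528


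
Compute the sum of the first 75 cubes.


n(n+1)/2 = 75×76/2 = 2850
Σk³ = 2850² = 8122500

Σk³ = 8122500


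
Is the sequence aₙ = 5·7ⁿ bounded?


aₙ = 5·7ⁿ → as n→∞, aₙ→∞ (since base 7 > 1)
No finite upper bound exists
The sequence is UNBOUNDED

Unbounded (aₙ → ∞ as n → ∞)


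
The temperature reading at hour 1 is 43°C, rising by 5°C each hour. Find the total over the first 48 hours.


aₙ = 43 + (48-1)×5 = 278
Sₙ = n(a₁+aₙ)/2 = 48×(43+278)/2
= 48×321/2 = 7704

S_48 = 7704


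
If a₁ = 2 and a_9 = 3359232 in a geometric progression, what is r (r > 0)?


r^(n-1) = aₙ/a₁
r^8 = 3359232/2 = 1679616
r = 1679616^(1/8)
= ±6; taking r > 0 gives r = 6

r = 6


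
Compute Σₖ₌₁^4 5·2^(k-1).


Sₙ = 5×(2^4 - 1)/(2 - 1)
= 5×(16 - 1)/1
= 5×15/1
= 75

S_4 = 75


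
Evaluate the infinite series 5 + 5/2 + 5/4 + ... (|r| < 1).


S∞ = a₁/(1-r) = 5/(1 - 1/2)
= 5/(1/2)
= 10

S∞ = 10


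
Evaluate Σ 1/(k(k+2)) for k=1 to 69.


1/(k(k+2)) = (1/2)·(1/k - 1/(k+2)) (partial fractions)
Telescoping: Σ = (1/2)·(1 + 1/2 - 1/70 - 1/71) = 3657/4970

Sum = 3657/4970


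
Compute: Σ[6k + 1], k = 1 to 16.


Σ(6k+1) = 6·Σk + 1·n
= 6·136 + 1·16
= 816 + 16 = 832

Σ = 832


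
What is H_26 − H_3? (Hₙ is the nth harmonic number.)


Σₖ₌4^26 1/k = 1/4 + 1/5 + 1/6 + ... + 1/26
= 18035598467/8923714800
≈ 2.0211

Sum = 18035598467/8923714800 ≈ 2.0211


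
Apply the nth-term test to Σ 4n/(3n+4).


lim(n→∞) 4n/(3n+4) = 4/3 = 4/3  (divide numerator and denominator by n)
lim aₙ = 4/3 ≠ 0 → series DIVERGES

Diverges (lim aₙ = 4/3 ≠ 0)


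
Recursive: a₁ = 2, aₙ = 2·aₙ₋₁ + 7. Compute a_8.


Computing step by step:
a_1 = 2
a_2 = 11
a_3 = 29
a_4 = 65
a_5 = 137
a_6 = 281
a_7 = 569
a_8 = 1145


a_8 = 1145


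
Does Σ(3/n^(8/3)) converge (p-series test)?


p-series test: Σ c/n^p converges if p > 1, diverges if p ≤ 1 (constant c > 0 doesn't affect convergence).
p = 8/3
8/3 > 1 → CONVERGES

Converges (p = 8/3 > 1)


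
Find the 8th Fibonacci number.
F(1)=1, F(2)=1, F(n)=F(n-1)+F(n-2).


Fibonacci sequence: 1, 1, 2, 3, 5, 8, 13, 21
F(8) = 21

F(8) = 21


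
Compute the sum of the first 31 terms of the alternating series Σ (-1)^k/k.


S = -1 + 1/2 - 1/3 + 1/4 - 1/5 + 1/6 - 1/7 + 1/8 ± ...
= -0.709
(Full series converges to -ln(2) ≈ -0.6931)

S_31 = -0.709


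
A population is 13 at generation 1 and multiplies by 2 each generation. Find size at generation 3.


aₙ = a₁·r^(n-1)
= 13×2^2
= 13×4
= 52

a_3 = 52


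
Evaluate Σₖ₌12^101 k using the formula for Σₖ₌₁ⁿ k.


Σₖ₌12^101 k = Σₖ₌₁^101 k − Σₖ₌₁^11 k
= 101·102/2 − 11·12/2
= 5151 − 66 = 5085

Σk = 5085


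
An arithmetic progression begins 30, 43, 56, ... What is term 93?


aₙ = a₁ + (n-1)d
= 30 + (93-1)×13
= 30 + 1196
= 1226

a_93 = 1226


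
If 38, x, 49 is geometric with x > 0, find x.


GM = √(38×49) = √1862 = 43.1509

GM = 43.1509


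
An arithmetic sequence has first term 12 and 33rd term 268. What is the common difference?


d = (aₙ - a₁)/(n-1)
= (268 - 12)/(33-1)
= 256/32 = 8

d = 8


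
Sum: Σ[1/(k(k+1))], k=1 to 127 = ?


1/(k(k+1)) = 1/k - 1/(k+1) (partial fractions)
Telescoping: Σ = 1 - 1/128 = 127/128

Sum = 127/128


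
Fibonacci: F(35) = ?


Fibonacci sequence: 1, 1, 2, 3, 5, 8, 13, 21, 34, 55, 89, ...
F(35) = 9227465

F(35) = 9227465


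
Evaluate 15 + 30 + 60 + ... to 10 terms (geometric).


Sₙ = 15×(2^10 - 1)/(2 - 1)
= 15×(1024 - 1)/1
= 15×1023/1
= 15345

S_10 = 15345


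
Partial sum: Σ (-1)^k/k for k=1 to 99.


S = -1 + 1/2 - 1/3 + 1/4 - 1/5 + 1/6 - 1/7 + 1/8 ± ...
= -0.6982
(Full series converges to -ln(2) ≈ -0.6931)

S_99 = -0.6982


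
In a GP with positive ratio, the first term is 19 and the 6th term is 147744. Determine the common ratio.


r^(n-1) = aₙ/a₁
r^5 = 147744/19 = 7776
r = 7776^(1/5)
= 6

r = 6


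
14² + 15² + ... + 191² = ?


Σₖ₌14^191 k² = Σₖ₌₁^191 k² − Σₖ₌₁^13 k²
= 191·192·383/6 − 13·14·27/6
= 2340896 − 819 = 2340077

Σk² = 2340077


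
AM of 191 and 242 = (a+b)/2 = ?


AM = (191 + 242)/2 = 433/2 = 216.5

AM = 216.5


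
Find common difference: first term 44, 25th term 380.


d = (aₙ - a₁)/(n-1)
= (380 - 44)/(25-1)
= 336/24 = 14

d = 14


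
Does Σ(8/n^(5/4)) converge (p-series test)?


p-series test: Σ c/n^p converges if p > 1, diverges if p ≤ 1 (constant c > 0 doesn't affect convergence).
p = 5/4
5/4 > 1 → CONVERGES

Converges (p = 5/4 > 1)


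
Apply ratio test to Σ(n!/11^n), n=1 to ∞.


aₙ = n!/11^n
a_{n+1}/aₙ = (n+1)!/11^(n+1) × 11^n/n!
= (n+1)/11
L = lim(n→∞) (n+1)/11 = ∞
L > 1 → series DIVERGES

Diverges (ratio test: L = ∞ > 1)


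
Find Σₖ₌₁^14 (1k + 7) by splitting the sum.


Σ(1k+7) = 1·Σk + 7·n
= 1·105 + 7·14
= 105 + 98 = 203

Σ = 203


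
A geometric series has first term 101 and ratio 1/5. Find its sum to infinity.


S∞ = a₁/(1-r) = 101/(1 - 1/5)
= 101/(4/5)
= 505/4

S∞ = 505/4


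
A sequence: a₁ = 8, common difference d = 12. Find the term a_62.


aₙ = a₁ + (n-1)d
= 8 + (62-1)×12
= 8 + 732
= 740

a_62 = 740


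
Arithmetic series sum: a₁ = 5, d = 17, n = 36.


aₙ = 5 + (36-1)×17 = 600
Sₙ = n(a₁+aₙ)/2 = 36×(5+600)/2
= 36×605/2 = 10890

S_36 = 10890


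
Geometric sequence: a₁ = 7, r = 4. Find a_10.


aₙ = a₁·r^(n-1)
= 7×4^9
= 7×262144
= 1835008

a_10 = 1835008


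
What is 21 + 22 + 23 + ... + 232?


Σₖ₌21^232 k = Σₖ₌₁^232 k − Σₖ₌₁^20 k
= 232·233/2 − 20·21/2
= 27028 − 210 = 26818

Σk = 26818


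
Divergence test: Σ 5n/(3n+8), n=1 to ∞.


lim(n→∞) 5n/(3n+8) = 5/3 = 5/3  (divide numerator and denominator by n)
lim aₙ = 5/3 ≠ 0 → series DIVERGES

Diverges (lim aₙ = 5/3 ≠ 0)


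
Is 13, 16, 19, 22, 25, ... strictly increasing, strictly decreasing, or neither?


Differences: 3, 3, 3, 3
All differences > 0 → strictly INCREASING

Monotonically increasing


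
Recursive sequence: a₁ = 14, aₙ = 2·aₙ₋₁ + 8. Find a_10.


Computing step by step:
a_1 = 14
a_2 = 36
a_3 = 80
a_4 = 168
a_5 = 344
a_6 = 696
a_7 = 1400
a_8 = 2808
a_9 = 5624
a_10 = 11256


a_10 = 11256


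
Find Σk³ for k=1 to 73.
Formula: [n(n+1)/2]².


n(n+1)/2 = 73×74/2 = 2701
Σk³ = 2701² = 7295401

Σk³ = 7295401


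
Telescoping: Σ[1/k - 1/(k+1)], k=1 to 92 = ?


Telescoping: adjacent terms cancel.
= 1/1 - 1/93
= 1 - 1/93 = 92/93

Sum = 92/93


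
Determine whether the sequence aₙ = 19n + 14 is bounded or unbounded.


aₙ = 19n + 14 → as n→∞, aₙ→∞
No finite upper bound exists
The sequence is UNBOUNDED

Unbounded (aₙ → ∞ as n → ∞)


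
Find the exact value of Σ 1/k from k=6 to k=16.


Σₖ₌6^16 1/k = 1/6 + 1/7 + 1/8 + ... + 1/16
= 158183/144144
≈ 1.0974

Sum = 158183/144144 ≈ 1.0974


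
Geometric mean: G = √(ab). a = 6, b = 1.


GM = √(6×1) = √6 = 2.4495

GM = 2.4495


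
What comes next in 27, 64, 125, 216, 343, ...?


Pattern: perfect cubes: n³
Terms: 27, 64, 125, 216, 343
Next term = 512

Next term = 512


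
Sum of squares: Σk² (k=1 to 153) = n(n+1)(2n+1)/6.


n = 153
n(n+1)(2n+1)/6 = 153×154×307/6
= 7233534/6 = 1205589

Σk² = 1205589


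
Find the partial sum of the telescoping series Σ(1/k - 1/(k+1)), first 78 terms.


Telescoping: adjacent terms cancel.
= 1/1 - 1/79
= 1 - 1/79 = 78/79

Sum = 78/79


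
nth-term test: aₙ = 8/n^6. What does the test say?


lim(n→∞) 8/n^6 = 0
lim aₙ = 0 → nth-term test is INCONCLUSIVE
(Need other tests; this is actually a convergent p-series with p=6 > 1)

Inconclusive (lim aₙ = 0; need another test)


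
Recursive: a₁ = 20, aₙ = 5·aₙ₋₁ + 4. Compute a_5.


Computing step by step:
a_1 = 20
a_2 = 104
a_3 = 524
a_4 = 2624
a_5 = 13124


a_5 = 13124


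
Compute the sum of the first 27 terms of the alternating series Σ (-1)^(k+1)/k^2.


S = 1 - 1/4 + 1/9 - 1/16 + 1/25 - 1/36 + 1/49 - 1/64 ± ...
= 0.8231
(Full series converges to +π²/12 ≈ +0.8225)

S_27 = 0.8231


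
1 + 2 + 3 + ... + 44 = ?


n(n+1)/2 = 44×45/2 = 1980/2 = 990

Σk = 990


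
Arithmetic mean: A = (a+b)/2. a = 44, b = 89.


AM = (44 + 89)/2 = 133/2 = 66.5

AM = 66.5


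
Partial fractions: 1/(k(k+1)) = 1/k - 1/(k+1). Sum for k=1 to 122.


1/(k(k+1)) = 1/k - 1/(k+1) (partial fractions)
Telescoping: Σ = 1 - 1/123 = 122/123

Sum = 122/123


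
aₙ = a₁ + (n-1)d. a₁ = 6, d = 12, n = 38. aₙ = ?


aₙ = a₁ + (n-1)d
= 6 + (38-1)×12
= 6 + 444
= 450

a_38 = 450


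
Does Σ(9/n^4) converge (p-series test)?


p-series test: Σ c/n^p converges if p > 1, diverges if p ≤ 1 (constant c > 0 doesn't affect convergence).
p = 4
4 > 1 → CONVERGES

Converges (p = 4 > 1)


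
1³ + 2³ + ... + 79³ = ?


n(n+1)/2 = 79×80/2 = 3160
Σk³ = 3160² = 9985600

Σk³ = 9985600


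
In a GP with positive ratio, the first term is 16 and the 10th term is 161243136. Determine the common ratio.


r^(n-1) = aₙ/a₁
r^9 = 161243136/16 = 10077696
r = 10077696^(1/9)
= 6

r = 6


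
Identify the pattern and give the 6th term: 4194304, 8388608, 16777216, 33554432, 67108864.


Pattern: powers of 2: 2ⁿ
Terms: 4194304, 8388608, 16777216, 33554432, 67108864
Next term = 134217728

Next term = 134217728


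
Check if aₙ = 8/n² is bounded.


a₁ = 8, a₂ = 8/4, a₃ = 8/9, ...
0 < aₙ ≤ 8 for all n ≥ 1
The sequence IS bounded

Bounded (0 < aₙ ≤ 8)


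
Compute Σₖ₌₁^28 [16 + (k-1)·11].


aₙ = 16 + (28-1)×11 = 313
Sₙ = n(a₁+aₙ)/2 = 28×(16+313)/2
= 28×329/2 = 4606

S_28 = 4606


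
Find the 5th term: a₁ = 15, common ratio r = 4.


aₙ = a₁·r^(n-1)
= 15×4^4
= 15×256
= 3840

a_5 = 3840


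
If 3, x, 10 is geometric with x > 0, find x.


GM = √(3×10) = √30 = 5.4772

GM = 5.4772


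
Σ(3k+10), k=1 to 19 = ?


Σ(3k+10) = 3·Σk + 10·n
= 3·190 + 10·19
= 570 + 190 = 760

Σ = 760


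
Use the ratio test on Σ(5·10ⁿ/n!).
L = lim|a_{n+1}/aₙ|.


aₙ = 5·10^n/n!
a_{n+1}/aₙ = 10^(n+1)/(n+1)! × n!/10^n  (constant 5 cancels)
= 10/(n+1)
L = lim(n→∞) 10/(n+1) = 0
L < 1 → series CONVERGES

Converges (ratio test: L = 0 < 1)


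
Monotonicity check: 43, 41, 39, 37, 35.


Differences: -2, -2, -2, -2
All differences < 0 → strictly DECREASING

Monotonically decreasing


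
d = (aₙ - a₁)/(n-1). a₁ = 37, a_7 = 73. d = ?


d = (aₙ - a₁)/(n-1)
= (73 - 37)/(7-1)
= 36/6 = 6

d = 6


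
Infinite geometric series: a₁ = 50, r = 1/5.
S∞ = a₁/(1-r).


S∞ = a₁/(1-r) = 50/(1 - 1/5)
= 50/(4/5)
= 125/2

S∞ = 125/2


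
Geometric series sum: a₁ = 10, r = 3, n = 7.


Sₙ = 10×(3^7 - 1)/(3 - 1)
= 10×(2187 - 1)/2
= 10×2186/2
= 10930

S_7 = 10930


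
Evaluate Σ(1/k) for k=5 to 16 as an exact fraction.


Σₖ₌5^16 1/k = 1/5 + 1/6 + 1/7 + ... + 1/16
= 935059/720720
≈ 1.2974

Sum = 935059/720720 ≈ 1.2974


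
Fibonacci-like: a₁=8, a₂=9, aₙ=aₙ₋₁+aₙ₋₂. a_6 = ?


Computing iteratively: 8, 9, 17, 26, 43, 69
a_6 = 69

a_6 = 69


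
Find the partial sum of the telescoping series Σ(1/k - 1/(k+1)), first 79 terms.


Telescoping: adjacent terms cancel.
= 1/1 - 1/80
= 1 - 1/80 = 79/80

Sum = 79/80


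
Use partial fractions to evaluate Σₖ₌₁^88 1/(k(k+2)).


1/(k(k+2)) = (1/2)·(1/k - 1/(k+2)) (partial fractions)
Telescoping: Σ = (1/2)·(1 + 1/2 - 1/89 - 1/90) = 2959/4005

Sum = 2959/4005


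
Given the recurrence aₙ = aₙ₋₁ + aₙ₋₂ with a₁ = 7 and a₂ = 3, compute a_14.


Computing iteratively: 7, 3, 10, 13, 23, 36, 59, 95, 154, 249, 403, 652, ...
a_14 = 1707

a_14 = 1707


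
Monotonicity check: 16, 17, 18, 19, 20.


Differences: 1, 1, 1, 1
All differences > 0 → strictly INCREASING

Monotonically increasing


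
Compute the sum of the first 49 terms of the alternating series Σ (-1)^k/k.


S = -1 + 1/2 - 1/3 + 1/4 - 1/5 + 1/6 - 1/7 + 1/8 ± ...
= -0.7032
(Full series converges to -ln(2) ≈ -0.6931)

S_49 = -0.7032


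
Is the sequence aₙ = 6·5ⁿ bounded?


aₙ = 6·5ⁿ → as n→∞, aₙ→∞ (since base 5 > 1)
No finite upper bound exists
The sequence is UNBOUNDED

Unbounded (aₙ → ∞ as n → ∞)


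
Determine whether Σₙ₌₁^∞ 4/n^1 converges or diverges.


p-series test: Σ c/n^p converges if p > 1, diverges if p ≤ 1 (constant c > 0 doesn't affect convergence).
p = 1
1 ≤ 1 → DIVERGES

Diverges (p = 1 ≤ 1)


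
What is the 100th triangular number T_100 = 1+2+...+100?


n(n+1)/2 = 100×101/2 = 10100/2 = 5050

Σk = 5050


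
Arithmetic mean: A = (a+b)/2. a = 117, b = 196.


AM = (117 + 196)/2 = 313/2 = 156.5

AM = 156.5


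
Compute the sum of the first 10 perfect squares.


n = 10
n(n+1)(2n+1)/6 = 10×11×21/6
= 2310/6 = 385

Σk² = 385


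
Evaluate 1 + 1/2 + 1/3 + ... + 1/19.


H_19 = 1/1 + 1/2 + 1/3 + ... + 1/19
= 275295799/77597520
≈ 3.5477

H_19 = 275295799/77597520 ≈ 3.5477


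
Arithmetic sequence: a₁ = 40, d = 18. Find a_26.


aₙ = a₁ + (n-1)d
= 40 + (26-1)×18
= 40 + 450
= 490

a_26 = 490


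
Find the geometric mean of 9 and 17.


GM = √(9×17) = √153 = 12.3693

GM = 12.3693


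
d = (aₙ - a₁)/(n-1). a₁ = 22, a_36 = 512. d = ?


d = (aₙ - a₁)/(n-1)
= (512 - 22)/(36-1)
= 490/35 = 14

d = 14


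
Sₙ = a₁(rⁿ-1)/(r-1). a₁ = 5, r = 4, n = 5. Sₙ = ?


Sₙ = 5×(4^5 - 1)/(4 - 1)
= 5×(1024 - 1)/3
= 5×1023/3
= 1705

S_5 = 1705


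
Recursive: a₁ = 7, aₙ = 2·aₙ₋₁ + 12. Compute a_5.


Computing step by step:
a_1 = 7
a_2 = 26
a_3 = 64
a_4 = 140
a_5 = 292


a_5 = 292


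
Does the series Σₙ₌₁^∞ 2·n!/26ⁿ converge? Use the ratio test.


aₙ = 2·n!/26^n
a_{n+1}/aₙ = (n+1)!/26^(n+1) × 26^n/n!  (constant 2 cancels)
= (n+1)/26
L = lim(n→∞) (n+1)/26 = ∞
L > 1 → series DIVERGES

Diverges (ratio test: L = ∞ > 1)


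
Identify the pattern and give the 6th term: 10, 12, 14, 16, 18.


Pattern: arithmetic (d=2)
Terms: 10, 12, 14, 16, 18
Next term = 20

Next term = 20


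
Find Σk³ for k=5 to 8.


Σₖ₌5^8 k³ = [8·9/2]² − [4·5/2]²
= 1296 − 100 = 1196

Σk³ = 1196


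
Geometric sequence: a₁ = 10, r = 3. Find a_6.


aₙ = a₁·r^(n-1)
= 10×3^5
= 10×243
= 2430

a_6 = 2430


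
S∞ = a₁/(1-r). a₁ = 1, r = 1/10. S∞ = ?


S∞ = a₁/(1-r) = 1/(1 - 1/10)
= 1/(9/10)
= 10/9

S∞ = 10/9


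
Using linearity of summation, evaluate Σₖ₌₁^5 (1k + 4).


Σ(1k+4) = 1·Σk + 4·n
= 1·15 + 4·5
= 15 + 20 = 35

Σ = 35


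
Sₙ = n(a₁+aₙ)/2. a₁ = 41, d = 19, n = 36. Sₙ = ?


aₙ = 41 + (36-1)×19 = 706
Sₙ = n(a₁+aₙ)/2 = 36×(41+706)/2
= 36×747/2 = 13446

S_36 = 13446


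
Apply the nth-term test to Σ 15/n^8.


lim(n→∞) 15/n^8 = 0
lim aₙ = 0 → nth-term test is INCONCLUSIVE
(Need other tests; this is actually a convergent p-series with p=8 > 1)

Inconclusive (lim aₙ = 0; need another test)


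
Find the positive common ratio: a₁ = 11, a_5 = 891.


r^(n-1) = aₙ/a₁
r^4 = 891/11 = 81
r = 81^(1/4)
= ±3; taking r > 0 gives r = 3

r = 3


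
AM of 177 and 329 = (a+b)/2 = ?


AM = (177 + 329)/2 = 506/2 = 253

AM = 253


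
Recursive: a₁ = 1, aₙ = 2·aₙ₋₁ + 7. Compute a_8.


Computing step by step:
a_1 = 1
a_2 = 9
a_3 = 25
a_4 = 57
a_5 = 121
a_6 = 249
a_7 = 505
a_8 = 1017


a_8 = 1017


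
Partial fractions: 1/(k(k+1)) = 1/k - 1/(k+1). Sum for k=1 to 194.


1/(k(k+1)) = 1/k - 1/(k+1) (partial fractions)
Telescoping: Σ = 1 - 1/195 = 194/195

Sum = 194/195


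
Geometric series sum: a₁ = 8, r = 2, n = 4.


Sₙ = 8×(2^4 - 1)/(2 - 1)
= 8×(16 - 1)/1
= 8×15/1
= 120

S_4 = 120


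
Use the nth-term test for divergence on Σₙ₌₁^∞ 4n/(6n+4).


lim(n→∞) 4n/(6n+4) = 4/6 = 2/3  (divide numerator and denominator by n)
lim aₙ = 2/3 ≠ 0 → series DIVERGES

Diverges (lim aₙ = 2/3 ≠ 0)


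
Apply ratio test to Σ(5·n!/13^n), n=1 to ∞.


aₙ = 5·n!/13^n
a_{n+1}/aₙ = (n+1)!/13^(n+1) × 13^n/n!  (constant 5 cancels)
= (n+1)/13
L = lim(n→∞) (n+1)/13 = ∞
L > 1 → series DIVERGES

Diverges (ratio test: L = ∞ > 1)


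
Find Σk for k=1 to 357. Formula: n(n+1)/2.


n(n+1)/2 = 357×358/2 = 127806/2 = 63903

Σk = 63903


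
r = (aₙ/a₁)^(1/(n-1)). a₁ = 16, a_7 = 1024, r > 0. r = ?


r^(n-1) = aₙ/a₁
r^6 = 1024/16 = 64
r = 64^(1/6)
= ±2; taking r > 0 gives r = 2

r = 2


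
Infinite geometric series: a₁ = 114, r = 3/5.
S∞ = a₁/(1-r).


S∞ = a₁/(1-r) = 114/(1 - 3/5)
= 114/(2/5)
= 285

S∞ = 285


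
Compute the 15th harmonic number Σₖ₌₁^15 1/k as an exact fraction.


H_15 = 1/1 + 1/2 + 1/3 + ... + 1/15
= 1195757/360360
≈ 3.3182

H_15 = 1195757/360360 ≈ 3.3182


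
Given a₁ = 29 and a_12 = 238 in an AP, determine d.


d = (aₙ - a₁)/(n-1)
= (238 - 29)/(12-1)
= 209/11 = 19

d = 19


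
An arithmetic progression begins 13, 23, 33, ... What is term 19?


aₙ = a₁ + (n-1)d
= 13 + (19-1)×10
= 13 + 180
= 193

a_19 = 193


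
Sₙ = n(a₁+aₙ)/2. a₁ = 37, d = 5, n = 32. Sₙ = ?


aₙ = 37 + (32-1)×5 = 192
Sₙ = n(a₁+aₙ)/2 = 32×(37+192)/2
= 32×229/2 = 3664

S_32 = 3664


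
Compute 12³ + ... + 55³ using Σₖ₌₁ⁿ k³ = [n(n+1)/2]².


Σₖ₌12^55 k³ = [55·56/2]² − [11·12/2]²
= 2371600 − 4356 = 2367244

Σk³ = 2367244


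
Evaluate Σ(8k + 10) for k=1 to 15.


Σ(8k+10) = 8·Σk + 10·n
= 8·120 + 10·15
= 960 + 150 = 1110

Σ = 1110


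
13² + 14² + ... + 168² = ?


Σₖ₌13^168 k² = Σₖ₌₁^168 k² − Σₖ₌₁^12 k²
= 168·169·337/6 − 12·13·25/6
= 1594684 − 650 = 1594034

Σk² = 1594034


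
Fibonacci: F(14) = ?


Fibonacci sequence: 1, 1, 2, 3, 5, 8, 13, 21, 34, 55, 89, ...
F(14) = 377

F(14) = 377


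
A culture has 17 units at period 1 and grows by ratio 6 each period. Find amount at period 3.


aₙ = a₁·r^(n-1)
= 17×6^2
= 17×36
= 612

a_3 = 612


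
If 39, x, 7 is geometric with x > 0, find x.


GM = √(39×7) = √273 = 16.5227

GM = 16.5227


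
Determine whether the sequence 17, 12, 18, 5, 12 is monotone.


Differences: -5, 6, -13, 7
Difference at position 2 is +6 (> 0) but position 1 is -5 (< 0) — sequence both rises and falls
→ NOT monotonic

Not monotonic


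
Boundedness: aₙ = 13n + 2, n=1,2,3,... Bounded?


aₙ = 13n + 2 → as n→∞, aₙ→∞
No finite upper bound exists
The sequence is UNBOUNDED

Unbounded (aₙ → ∞ as n → ∞)


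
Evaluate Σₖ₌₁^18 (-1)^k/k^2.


S = -1 + 1/4 - 1/9 + 1/16 - 1/25 + 1/36 - 1/49 + 1/64 ± ...
= -0.821
(Full series converges to -π²/12 ≈ -0.8225)

S_18 = -0.821


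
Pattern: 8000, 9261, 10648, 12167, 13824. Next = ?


Pattern: perfect cubes: n³
Terms: 8000, 9261, 10648, 12167, 13824
Next term = 15625

Next term = 15625


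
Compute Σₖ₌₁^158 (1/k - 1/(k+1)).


Telescoping: adjacent terms cancel.
= 1/1 - 1/159
= 1 - 1/159 = 158/159

Sum = 158/159


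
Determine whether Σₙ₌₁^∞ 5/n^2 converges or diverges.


p-series test: Σ c/n^p converges if p > 1, diverges if p ≤ 1 (constant c > 0 doesn't affect convergence).
p = 2
2 > 1 → CONVERGES

Converges (p = 2 > 1)


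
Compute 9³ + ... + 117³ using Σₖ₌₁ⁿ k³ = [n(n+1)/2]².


Σₖ₌9^117 k³ = [117·118/2]² − [8·9/2]²
= 47651409 − 1296 = 47650113

Σk³ = 47650113


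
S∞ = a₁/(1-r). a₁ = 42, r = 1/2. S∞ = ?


S∞ = a₁/(1-r) = 42/(1 - 1/2)
= 42/(1/2)
= 84

S∞ = 84


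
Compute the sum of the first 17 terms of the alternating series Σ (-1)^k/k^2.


S = -1 + 1/4 - 1/9 + 1/16 - 1/25 + 1/36 - 1/49 + 1/64 ± ...
= -0.8241
(Full series converges to -π²/12 ≈ -0.8225)

S_17 = -0.8241


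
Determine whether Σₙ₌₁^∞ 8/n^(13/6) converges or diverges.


p-series test: Σ c/n^p converges if p > 1, diverges if p ≤ 1 (constant c > 0 doesn't affect convergence).
p = 13/6
13/6 > 1 → CONVERGES

Converges (p = 13/6 > 1)


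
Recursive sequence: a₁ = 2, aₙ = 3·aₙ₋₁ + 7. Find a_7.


Computing step by step:
a_1 = 2
a_2 = 13
a_3 = 46
a_4 = 145
a_5 = 442
a_6 = 1333
a_7 = 4006


a_7 = 4006


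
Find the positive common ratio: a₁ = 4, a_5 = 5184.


r^(n-1) = aₙ/a₁
r^4 = 5184/4 = 1296
r = 1296^(1/4)
= ±6; taking r > 0 gives r = 6

r = 6


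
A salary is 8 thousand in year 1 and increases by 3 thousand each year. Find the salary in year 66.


aₙ = a₁ + (n-1)d
= 8 + (66-1)×3
= 8 + 195
= 203

a_66 = 203


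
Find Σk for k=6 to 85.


Σₖ₌6^85 k = Σₖ₌₁^85 k − Σₖ₌₁^5 k
= 85·86/2 − 5·6/2
= 3655 − 15 = 3640

Σk = 3640


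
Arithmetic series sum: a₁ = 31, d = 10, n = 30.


aₙ = 31 + (30-1)×10 = 321
Sₙ = n(a₁+aₙ)/2 = 30×(31+321)/2
= 30×352/2 = 5280

S_30 = 5280


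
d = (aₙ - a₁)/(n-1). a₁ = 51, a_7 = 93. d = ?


d = (aₙ - a₁)/(n-1)
= (93 - 51)/(7-1)
= 42/6 = 7

d = 7


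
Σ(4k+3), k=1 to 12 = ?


Σ(4k+3) = 4·Σk + 3·n
= 4·78 + 3·12
= 312 + 36 = 348

Σ = 348


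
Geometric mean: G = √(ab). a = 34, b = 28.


GM = √(34×28) = √952 = 30.8545

GM = 30.8545


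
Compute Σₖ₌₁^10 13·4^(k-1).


Sₙ = 13×(4^10 - 1)/(4 - 1)
= 13×(1048576 - 1)/3
= 13×1048575/3
= 4543825

S_10 = 4543825


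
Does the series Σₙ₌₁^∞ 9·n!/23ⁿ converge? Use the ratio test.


aₙ = 9·n!/23^n
a_{n+1}/aₙ = (n+1)!/23^(n+1) × 23^n/n!  (constant 9 cancels)
= (n+1)/23
L = lim(n→∞) (n+1)/23 = ∞
L > 1 → series DIVERGES

Diverges (ratio test: L = ∞ > 1)


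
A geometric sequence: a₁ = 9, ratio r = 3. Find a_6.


aₙ = a₁·r^(n-1)
= 9×3^5
= 9×243
= 2187

a_6 = 2187


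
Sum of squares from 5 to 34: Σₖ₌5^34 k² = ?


Σₖ₌5^34 k² = Σₖ₌₁^34 k² − Σₖ₌₁^4 k²
= 34·35·69/6 − 4·5·9/6
= 13685 − 30 = 13655

Σk² = 13655


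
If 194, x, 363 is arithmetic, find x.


AM = (194 + 363)/2 = 557/2 = 278.5

AM = 278.5


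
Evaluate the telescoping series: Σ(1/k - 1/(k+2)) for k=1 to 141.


Telescoping with gap 2: two head and two tail terms survive.
= (1 + 1/2) - (1/142 + 1/143)
= 3/2 - 1/142 - 1/143 = 15087/10153

Sum = 15087/10153


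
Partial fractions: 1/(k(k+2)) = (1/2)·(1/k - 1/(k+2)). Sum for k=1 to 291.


1/(k(k+2)) = (1/2)·(1/k - 1/(k+2)) (partial fractions)
Telescoping: Σ = (1/2)·(1 + 1/2 - 1/292 - 1/293) = 127749/171112

Sum = 127749/171112


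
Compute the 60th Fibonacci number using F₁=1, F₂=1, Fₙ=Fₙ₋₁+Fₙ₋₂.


Fibonacci sequence: 1, 1, 2, 3, 5, 8, 13, 21, 34, 55, 89, ...
F(60) = 1548008755920

F(60) = 1548008755920


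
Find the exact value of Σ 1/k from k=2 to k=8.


Σₖ₌2^8 1/k = 1/2 + 1/3 + 1/4 + 1/5 + 1/6 + 1/7 + 1/8
= 481/280
≈ 1.7179

Sum = 481/280 ≈ 1.7179


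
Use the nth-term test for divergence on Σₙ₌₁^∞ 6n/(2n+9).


lim(n→∞) 6n/(2n+9) = 6/2 = 3  (divide numerator and denominator by n)
lim aₙ = 3 ≠ 0 → series DIVERGES

Diverges (lim aₙ = 3 ≠ 0)


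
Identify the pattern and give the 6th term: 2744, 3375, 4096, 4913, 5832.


Pattern: perfect cubes: n³
Terms: 2744, 3375, 4096, 4913, 5832
Next term = 6859

Next term = 6859


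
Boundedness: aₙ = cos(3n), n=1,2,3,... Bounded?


For all n, -1 ≤ cos(3n) ≤ 1, so -1 ≤ cos(3n) ≤ 1
Lower bound: -1, Upper bound: 1
The sequence IS bounded

Bounded (-1 ≤ aₙ ≤ 1)


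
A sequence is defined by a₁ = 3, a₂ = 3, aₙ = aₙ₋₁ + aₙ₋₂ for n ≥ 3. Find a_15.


Computing iteratively: 3, 3, 6, 9, 15, 24, 39, 63, 102, 165, 267, 432, ...
a_15 = 1830

a_15 = 1830


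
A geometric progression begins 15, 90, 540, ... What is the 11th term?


aₙ = a₁·r^(n-1)
= 15×6^10
= 15×60466176
= 906992640

a_11 = 906992640


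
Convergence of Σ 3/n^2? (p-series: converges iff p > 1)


p-series test: Σ c/n^p converges if p > 1, diverges if p ≤ 1 (constant c > 0 doesn't affect convergence).
p = 2
2 > 1 → CONVERGES

Converges (p = 2 > 1)


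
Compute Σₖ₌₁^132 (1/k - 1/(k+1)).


Telescoping: adjacent terms cancel.
= 1/1 - 1/133
= 1 - 1/133 = 132/133

Sum = 132/133


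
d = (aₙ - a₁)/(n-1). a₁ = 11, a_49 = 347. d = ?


d = (aₙ - a₁)/(n-1)
= (347 - 11)/(49-1)
= 336/48 = 7

d = 7


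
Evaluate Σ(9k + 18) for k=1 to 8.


Σ(9k+18) = 9·Σk + 18·n
= 9·36 + 18·8
= 324 + 144 = 468

Σ = 468


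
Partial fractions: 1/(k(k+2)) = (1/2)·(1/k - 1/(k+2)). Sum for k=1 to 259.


1/(k(k+2)) = (1/2)·(1/k - 1/(k+2)) (partial fractions)
Telescoping: Σ = (1/2)·(1 + 1/2 - 1/260 - 1/261) = 101269/135720

Sum = 101269/135720


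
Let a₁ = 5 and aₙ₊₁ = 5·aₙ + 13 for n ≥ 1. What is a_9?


Computing step by step:
a_1 = 5
a_2 = 38
a_3 = 203
a_4 = 1028
a_5 = 5153
a_6 = 25778
a_7 = 128903
a_8 = 644528
a_9 = 3222653


a_9 = 3222653


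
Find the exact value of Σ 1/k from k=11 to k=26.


Σₖ₌11^26 1/k = 1/11 + 1/12 + 1/13 + ... + 1/26
= 24775394731/26771144400
≈ 0.9255

Sum = 24775394731/26771144400 ≈ 0.9255


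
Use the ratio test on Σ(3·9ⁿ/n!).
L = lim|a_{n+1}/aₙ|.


aₙ = 3·9^n/n!
a_{n+1}/aₙ = 9^(n+1)/(n+1)! × n!/9^n  (constant 3 cancels)
= 9/(n+1)
L = lim(n→∞) 9/(n+1) = 0
L < 1 → series CONVERGES

Converges (ratio test: L = 0 < 1)


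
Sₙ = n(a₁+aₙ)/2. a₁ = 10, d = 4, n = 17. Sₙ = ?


aₙ = 10 + (17-1)×4 = 74
Sₙ = n(a₁+aₙ)/2 = 17×(10+74)/2
= 17×84/2 = 714

S_17 = 714


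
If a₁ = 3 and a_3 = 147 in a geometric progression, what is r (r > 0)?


r^(n-1) = aₙ/a₁
r^2 = 147/3 = 49
r = 49^(1/2)
= ±7; taking r > 0 gives r = 7

r = 7


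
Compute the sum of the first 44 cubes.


n(n+1)/2 = 44×45/2 = 990
Σk³ = 990² = 980100

Σk³ = 980100


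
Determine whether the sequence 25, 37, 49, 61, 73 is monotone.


Differences: 12, 12, 12, 12
All differences > 0 → strictly INCREASING

Monotonically increasing


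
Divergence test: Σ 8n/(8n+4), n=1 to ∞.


lim(n→∞) 8n/(8n+4) = 8/8 = 1  (divide numerator and denominator by n)
lim aₙ = 1 ≠ 0 → series DIVERGES

Diverges (lim aₙ = 1 ≠ 0)


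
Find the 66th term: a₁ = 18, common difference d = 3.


aₙ = a₁ + (n-1)d
= 18 + (66-1)×3
= 18 + 195
= 213

a_66 = 213


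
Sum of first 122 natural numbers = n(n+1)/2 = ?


n(n+1)/2 = 122×123/2 = 15006/2 = 7503

Σk = 7503


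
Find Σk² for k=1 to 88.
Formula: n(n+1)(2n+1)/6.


n = 88
n(n+1)(2n+1)/6 = 88×89×177/6
= 1386264/6 = 231044

Σk² = 231044


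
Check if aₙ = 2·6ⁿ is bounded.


aₙ = 2·6ⁿ → as n→∞, aₙ→∞ (since base 6 > 1)
No finite upper bound exists
The sequence is UNBOUNDED

Unbounded (aₙ → ∞ as n → ∞)


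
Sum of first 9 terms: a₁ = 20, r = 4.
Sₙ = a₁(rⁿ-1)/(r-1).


Sₙ = 20×(4^9 - 1)/(4 - 1)
= 20×(262144 - 1)/3
= 20×262143/3
= 1747620

S_9 = 1747620


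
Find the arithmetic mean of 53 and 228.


AM = (53 + 228)/2 = 281/2 = 140.5

AM = 140.5


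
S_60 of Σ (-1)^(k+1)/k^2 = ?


S = 1 - 1/4 + 1/9 - 1/16 + 1/25 - 1/36 + 1/49 - 1/64 ± ...
= 0.8223
(Full series converges to +π²/12 ≈ +0.8225)

S_60 = 0.8223


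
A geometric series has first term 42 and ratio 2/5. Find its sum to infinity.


S∞ = a₁/(1-r) = 42/(1 - 2/5)
= 42/(3/5)
= 70

S∞ = 70


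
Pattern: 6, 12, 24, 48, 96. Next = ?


Pattern: geometric (r=2)
Terms: 6, 12, 24, 48, 96
Next term = 192

Next term = 192


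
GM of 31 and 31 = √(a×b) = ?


GM = √(31×31) = √961 = 31

GM = 31


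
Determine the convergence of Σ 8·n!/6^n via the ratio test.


aₙ = 8·n!/6^n
a_{n+1}/aₙ = (n+1)!/6^(n+1) × 6^n/n!  (constant 8 cancels)
= (n+1)/6
L = lim(n→∞) (n+1)/6 = ∞
L > 1 → series DIVERGES

Diverges (ratio test: L = ∞ > 1)


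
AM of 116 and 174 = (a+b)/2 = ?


AM = (116 + 174)/2 = 290/2 = 145

AM = 145


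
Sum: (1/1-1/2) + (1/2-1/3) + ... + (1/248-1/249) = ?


Telescoping: adjacent terms cancel.
= 1/1 - 1/249
= 1 - 1/249 = 248/249

Sum = 248/249


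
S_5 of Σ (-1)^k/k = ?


S = -1 + 1/2 - 1/3 + 1/4 - 1/5
= -0.7833
(Full series converges to -ln(2) ≈ -0.6931)

S_5 = -0.7833


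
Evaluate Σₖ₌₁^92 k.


n(n+1)/2 = 92×93/2 = 8556/2 = 4278

Σk = 4278


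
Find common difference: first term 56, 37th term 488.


d = (aₙ - a₁)/(n-1)
= (488 - 56)/(37-1)
= 432/36 = 12

d = 12


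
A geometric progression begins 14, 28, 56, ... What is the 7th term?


aₙ = a₁·r^(n-1)
= 14×2^6
= 14×64
= 896

a_7 = 896


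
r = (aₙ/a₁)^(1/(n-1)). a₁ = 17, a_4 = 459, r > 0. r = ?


r^(n-1) = aₙ/a₁
r^3 = 459/17 = 27
r = 27^(1/3)
= 3

r = 3


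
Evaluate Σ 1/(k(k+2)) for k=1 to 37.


1/(k(k+2)) = (1/2)·(1/k - 1/(k+2)) (partial fractions)
Telescoping: Σ = (1/2)·(1 + 1/2 - 1/38 - 1/39) = 1073/1482

Sum = 1073/1482


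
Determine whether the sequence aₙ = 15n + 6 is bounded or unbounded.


aₙ = 15n + 6 → as n→∞, aₙ→∞
No finite upper bound exists
The sequence is UNBOUNDED

Unbounded (aₙ → ∞ as n → ∞)


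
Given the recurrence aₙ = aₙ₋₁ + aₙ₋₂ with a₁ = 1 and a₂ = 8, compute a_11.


Computing iteratively: 1, 8, 9, 17, 26, 43, 69, 112, 181, 293, 474
a_11 = 474

a_11 = 474


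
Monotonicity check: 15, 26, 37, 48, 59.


Differences: 11, 11, 11, 11
All differences > 0 → strictly INCREASING

Monotonically increasing


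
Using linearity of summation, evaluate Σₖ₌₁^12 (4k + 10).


Σ(4k+10) = 4·Σk + 10·n
= 4·78 + 10·12
= 312 + 120 = 432

Σ = 432
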